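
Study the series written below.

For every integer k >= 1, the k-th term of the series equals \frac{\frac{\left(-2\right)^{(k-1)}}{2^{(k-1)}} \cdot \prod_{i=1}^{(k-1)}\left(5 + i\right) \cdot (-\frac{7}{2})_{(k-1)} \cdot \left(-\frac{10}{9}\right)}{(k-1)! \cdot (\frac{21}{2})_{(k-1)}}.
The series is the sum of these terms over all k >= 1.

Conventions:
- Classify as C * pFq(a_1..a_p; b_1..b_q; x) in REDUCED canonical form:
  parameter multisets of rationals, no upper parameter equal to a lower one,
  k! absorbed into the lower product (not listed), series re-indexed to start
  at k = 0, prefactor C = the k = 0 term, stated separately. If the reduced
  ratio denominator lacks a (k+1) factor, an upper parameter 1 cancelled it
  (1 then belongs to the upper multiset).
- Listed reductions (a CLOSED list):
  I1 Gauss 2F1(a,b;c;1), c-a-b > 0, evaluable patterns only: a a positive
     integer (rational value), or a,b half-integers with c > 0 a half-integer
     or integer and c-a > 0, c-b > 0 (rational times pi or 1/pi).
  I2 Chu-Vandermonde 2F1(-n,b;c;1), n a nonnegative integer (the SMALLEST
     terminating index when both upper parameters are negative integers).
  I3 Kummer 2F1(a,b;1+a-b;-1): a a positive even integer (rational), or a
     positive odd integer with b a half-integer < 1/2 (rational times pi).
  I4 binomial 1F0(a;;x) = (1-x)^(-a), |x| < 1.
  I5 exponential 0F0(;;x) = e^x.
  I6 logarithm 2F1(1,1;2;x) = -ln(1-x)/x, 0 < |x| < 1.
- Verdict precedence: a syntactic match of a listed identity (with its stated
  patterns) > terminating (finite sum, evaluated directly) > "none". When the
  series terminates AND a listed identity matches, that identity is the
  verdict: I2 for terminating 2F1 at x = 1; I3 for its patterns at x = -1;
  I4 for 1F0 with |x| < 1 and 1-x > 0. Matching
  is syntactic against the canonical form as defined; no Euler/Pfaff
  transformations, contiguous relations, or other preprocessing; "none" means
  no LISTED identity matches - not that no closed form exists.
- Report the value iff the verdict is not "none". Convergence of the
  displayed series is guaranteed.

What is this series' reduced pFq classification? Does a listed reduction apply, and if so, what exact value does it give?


Classification (C = -\frac{10}{9}): 2F1 with upper {-\frac{7}{2}, 6}, lower {\frac{21}{2}}, argument x = -1. Verdict: this is the Kummer evaluation I3 (x = -1; c = \frac{21}{2} equals 1+a-b for upper {-\frac{7}{2}, 6}: listed pattern). Hence: -\frac{1615}{288}.

Key step: t_0 = -\frac{10}{9} here, and the two k-th powers (prefactor -10/9) combine into one argument.
Step ratio: r(k) = -1 * (k-\frac{7}{2}) (k+6) / [(k+\frac{21}{2}) (k+1)] - rational; roots negated = parameters, x = -1, C = -\frac{10}{9}.


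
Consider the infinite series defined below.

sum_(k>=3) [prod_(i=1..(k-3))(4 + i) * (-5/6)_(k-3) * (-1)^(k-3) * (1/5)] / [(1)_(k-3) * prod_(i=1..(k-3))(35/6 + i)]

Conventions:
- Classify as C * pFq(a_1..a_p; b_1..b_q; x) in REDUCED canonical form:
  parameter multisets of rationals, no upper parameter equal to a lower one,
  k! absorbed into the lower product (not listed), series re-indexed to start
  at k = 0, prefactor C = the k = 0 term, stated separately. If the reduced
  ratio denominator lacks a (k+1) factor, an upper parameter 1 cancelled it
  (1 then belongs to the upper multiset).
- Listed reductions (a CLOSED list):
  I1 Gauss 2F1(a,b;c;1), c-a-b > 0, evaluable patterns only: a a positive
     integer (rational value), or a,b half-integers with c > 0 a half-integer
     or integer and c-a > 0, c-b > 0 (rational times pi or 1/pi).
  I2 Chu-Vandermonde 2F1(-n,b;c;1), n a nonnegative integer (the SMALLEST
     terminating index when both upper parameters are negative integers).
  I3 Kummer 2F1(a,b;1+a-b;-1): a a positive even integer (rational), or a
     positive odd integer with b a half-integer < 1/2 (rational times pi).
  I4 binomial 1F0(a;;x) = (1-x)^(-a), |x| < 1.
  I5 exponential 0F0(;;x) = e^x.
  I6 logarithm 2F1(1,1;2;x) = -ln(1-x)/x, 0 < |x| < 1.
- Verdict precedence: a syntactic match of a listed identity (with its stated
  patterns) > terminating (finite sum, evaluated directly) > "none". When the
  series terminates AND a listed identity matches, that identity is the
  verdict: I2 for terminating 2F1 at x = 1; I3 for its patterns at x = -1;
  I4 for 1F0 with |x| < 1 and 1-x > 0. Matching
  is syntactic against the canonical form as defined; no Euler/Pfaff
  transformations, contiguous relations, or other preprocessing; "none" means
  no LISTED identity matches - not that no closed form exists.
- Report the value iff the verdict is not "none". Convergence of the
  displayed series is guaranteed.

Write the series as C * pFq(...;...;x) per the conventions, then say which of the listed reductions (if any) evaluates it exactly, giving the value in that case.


Reduced: x = -1, 2F1, upper = {-5/6, 5}, lower = {41/6}, C = 1/5. Verdict: no listed reduction: x = -1 and upper {-5/6, 5} fail every I1-I6 pattern.

Structural cue: x = (-1) and (1)_k (C = 1/5, x = -1) is k! itself.
Term ratio: r(k) = (-1) * (k-5/6) (k+5) / [(k+41/6) (k+1)] - rational; roots negated = parameters, x = (-1), C = 1/5.


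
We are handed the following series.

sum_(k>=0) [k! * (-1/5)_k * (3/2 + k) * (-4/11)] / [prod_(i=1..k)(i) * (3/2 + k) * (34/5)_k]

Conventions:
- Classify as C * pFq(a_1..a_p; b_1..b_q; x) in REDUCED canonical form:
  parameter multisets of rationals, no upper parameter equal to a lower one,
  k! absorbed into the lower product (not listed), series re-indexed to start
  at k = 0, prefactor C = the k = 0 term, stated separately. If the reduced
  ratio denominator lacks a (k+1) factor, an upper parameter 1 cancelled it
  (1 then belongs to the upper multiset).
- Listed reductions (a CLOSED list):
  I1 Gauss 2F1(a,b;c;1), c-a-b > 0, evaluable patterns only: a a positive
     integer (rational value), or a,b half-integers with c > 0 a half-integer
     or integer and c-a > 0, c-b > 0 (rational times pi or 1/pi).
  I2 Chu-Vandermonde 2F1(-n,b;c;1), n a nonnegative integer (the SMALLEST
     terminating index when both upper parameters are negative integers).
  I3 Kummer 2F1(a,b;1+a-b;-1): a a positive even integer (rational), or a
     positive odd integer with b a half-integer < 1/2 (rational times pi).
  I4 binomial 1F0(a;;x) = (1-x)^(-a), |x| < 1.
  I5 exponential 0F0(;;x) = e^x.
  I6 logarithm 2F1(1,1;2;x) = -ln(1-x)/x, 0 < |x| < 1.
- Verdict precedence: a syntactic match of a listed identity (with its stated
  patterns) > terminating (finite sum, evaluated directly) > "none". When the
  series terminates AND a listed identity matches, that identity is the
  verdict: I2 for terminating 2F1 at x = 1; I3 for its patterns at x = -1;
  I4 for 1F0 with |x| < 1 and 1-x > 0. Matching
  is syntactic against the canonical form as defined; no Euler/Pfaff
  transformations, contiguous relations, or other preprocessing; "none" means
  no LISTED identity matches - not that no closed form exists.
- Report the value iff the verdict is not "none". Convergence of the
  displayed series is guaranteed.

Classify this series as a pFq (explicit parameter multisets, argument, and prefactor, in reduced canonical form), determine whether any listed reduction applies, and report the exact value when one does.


Classification (C = -4/11): 2F1 with upper {-1/5, 1}, lower {34/5}, argument x = 1. Verdict (x = 1): Gauss (I1, integer-parameter pattern) applies (x = 1: the Gamma ratio telescopes since c-a-b = 6 > 0 and a = 1 in Z>0). Sum: -58/165.

First insight: t_0 being -4/11, k + 3/2 divides numerator and denominator alike; C = -4/11 after cancelling.
Step ratio: r(k) = 1 * (k-1/5) (k+1) / [(k+34/5) (k+1)] - poly over poly, x = 1 from leading terms; C = -4/11 at k = 0.


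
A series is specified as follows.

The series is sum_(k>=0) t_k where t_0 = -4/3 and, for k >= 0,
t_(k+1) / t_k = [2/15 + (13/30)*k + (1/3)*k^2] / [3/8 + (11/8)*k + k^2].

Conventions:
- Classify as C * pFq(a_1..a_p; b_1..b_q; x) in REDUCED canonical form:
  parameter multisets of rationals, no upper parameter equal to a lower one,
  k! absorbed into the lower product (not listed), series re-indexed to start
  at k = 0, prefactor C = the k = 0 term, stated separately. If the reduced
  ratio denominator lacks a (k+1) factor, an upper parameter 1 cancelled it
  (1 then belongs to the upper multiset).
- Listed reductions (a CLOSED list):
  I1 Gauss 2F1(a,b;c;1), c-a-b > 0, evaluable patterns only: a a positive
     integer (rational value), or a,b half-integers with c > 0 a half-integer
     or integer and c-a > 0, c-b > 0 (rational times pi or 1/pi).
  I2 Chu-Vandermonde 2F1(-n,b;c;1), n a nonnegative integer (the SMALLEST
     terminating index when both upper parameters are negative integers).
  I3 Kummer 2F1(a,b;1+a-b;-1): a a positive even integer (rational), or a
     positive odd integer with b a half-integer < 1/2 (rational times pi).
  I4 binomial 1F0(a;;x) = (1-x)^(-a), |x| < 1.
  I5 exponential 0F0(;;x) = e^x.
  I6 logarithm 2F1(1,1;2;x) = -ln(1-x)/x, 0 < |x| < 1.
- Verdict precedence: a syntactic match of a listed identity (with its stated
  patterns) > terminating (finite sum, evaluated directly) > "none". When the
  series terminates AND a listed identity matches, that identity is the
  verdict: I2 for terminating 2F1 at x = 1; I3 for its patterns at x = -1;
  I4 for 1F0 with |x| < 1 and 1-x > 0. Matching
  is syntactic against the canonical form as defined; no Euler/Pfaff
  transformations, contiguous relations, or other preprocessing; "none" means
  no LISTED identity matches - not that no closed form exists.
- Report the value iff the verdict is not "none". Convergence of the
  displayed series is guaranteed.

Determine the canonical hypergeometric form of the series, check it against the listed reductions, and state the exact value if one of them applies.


Key step: x = (1/3) and the expanded ratio factors over Q; C = -4/3, x = 1/3, roots give parameters.
Ratio: r(k) = (1/3) * (k+1/2) (k+4/5) / [(k+3/8) (k+1)] - rational in k. x = (1/3); t_0 = -4/3; negate the roots.

Prefactor -4/3, argument 1/3: 2F1 with upper {1/2, 4/5} over lower {3/8}. Verdict: none - this 2F1 at x = 1/3 matches no listed pattern, and upper {1/2, 4/5} holds no stopper.


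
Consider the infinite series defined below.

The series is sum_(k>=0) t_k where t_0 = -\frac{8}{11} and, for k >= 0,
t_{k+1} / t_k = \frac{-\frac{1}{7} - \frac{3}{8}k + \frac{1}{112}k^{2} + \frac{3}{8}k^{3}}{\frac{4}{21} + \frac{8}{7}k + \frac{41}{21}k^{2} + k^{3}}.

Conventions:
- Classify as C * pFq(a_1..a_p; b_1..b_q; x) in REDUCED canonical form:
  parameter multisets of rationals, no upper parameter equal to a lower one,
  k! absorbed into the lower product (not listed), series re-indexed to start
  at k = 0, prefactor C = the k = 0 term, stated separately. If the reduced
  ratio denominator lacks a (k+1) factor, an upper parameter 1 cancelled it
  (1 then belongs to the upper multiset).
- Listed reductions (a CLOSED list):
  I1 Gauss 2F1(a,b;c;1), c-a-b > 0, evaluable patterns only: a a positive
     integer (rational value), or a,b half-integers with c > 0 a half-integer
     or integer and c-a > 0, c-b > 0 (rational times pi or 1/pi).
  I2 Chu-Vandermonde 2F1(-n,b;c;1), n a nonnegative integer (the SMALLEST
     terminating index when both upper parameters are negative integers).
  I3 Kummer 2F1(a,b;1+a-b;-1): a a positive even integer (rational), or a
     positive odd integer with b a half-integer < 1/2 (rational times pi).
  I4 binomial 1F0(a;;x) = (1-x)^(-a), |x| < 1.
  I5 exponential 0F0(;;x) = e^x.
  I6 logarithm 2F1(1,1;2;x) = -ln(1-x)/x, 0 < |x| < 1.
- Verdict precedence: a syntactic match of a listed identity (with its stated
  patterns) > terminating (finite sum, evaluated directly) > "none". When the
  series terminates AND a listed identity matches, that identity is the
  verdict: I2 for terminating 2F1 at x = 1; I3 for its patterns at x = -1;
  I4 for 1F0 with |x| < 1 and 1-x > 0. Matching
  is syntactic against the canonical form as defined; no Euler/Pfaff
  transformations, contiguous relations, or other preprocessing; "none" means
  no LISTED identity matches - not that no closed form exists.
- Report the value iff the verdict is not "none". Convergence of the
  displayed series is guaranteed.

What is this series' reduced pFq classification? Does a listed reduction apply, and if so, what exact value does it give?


Canonical form: C = -\frac{8}{11} times 2F1 with upper {-\frac{8}{7}, \frac{1}{2}}, lower {\frac{2}{7}}, x = \frac{3}{8}. Verdict: none (x = \frac{3}{8}): each listed identity misses the multisets {-\frac{8}{7}, \frac{1}{2}} ; {\frac{2}{7}}.

The tell: t_0 being -\frac{8}{11}, cancel k + 2/3 from the displayed ratio first; then C = -8/11.
Consecutive-term ratio: r(k) = \frac{3}{8} * (k-\frac{8}{7}) (k+\frac{1}{2}) / [(k+\frac{2}{7}) (k+1)] - rational; roots negated = parameters, x = \frac{3}{8}, C = -\frac{8}{11}.


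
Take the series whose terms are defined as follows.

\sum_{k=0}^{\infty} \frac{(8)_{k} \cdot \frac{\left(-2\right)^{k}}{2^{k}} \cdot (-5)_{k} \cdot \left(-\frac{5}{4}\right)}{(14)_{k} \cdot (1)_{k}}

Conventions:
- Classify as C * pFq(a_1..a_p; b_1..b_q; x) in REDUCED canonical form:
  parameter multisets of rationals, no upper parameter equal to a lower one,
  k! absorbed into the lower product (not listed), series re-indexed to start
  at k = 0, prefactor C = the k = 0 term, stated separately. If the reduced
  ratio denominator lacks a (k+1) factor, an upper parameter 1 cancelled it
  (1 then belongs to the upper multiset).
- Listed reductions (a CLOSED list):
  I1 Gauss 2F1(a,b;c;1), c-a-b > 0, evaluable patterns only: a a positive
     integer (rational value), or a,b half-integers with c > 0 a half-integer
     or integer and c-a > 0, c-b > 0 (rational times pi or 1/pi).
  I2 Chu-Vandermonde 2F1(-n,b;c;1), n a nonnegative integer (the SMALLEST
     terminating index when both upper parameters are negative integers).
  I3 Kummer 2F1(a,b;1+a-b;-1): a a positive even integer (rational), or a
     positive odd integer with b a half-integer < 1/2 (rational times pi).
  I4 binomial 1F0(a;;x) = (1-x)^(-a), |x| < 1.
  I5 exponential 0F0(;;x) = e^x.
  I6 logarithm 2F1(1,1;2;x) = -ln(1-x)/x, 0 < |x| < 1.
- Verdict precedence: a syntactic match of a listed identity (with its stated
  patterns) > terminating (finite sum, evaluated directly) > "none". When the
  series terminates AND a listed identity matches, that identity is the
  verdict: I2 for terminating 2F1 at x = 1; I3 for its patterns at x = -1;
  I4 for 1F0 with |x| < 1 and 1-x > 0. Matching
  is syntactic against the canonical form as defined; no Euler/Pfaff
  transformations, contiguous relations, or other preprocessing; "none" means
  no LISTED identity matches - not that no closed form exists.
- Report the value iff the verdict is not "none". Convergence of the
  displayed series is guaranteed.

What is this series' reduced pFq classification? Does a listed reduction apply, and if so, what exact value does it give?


Prefactor -\frac{5}{4}, argument -1: 2F1 with upper {-5, 8} over lower {14}. Verdict: Kummer's theorem (I3) fires (x = -1; c = 14 equals 1+a-b for upper {-5, 8}: listed pattern). Sum: -\frac{715}{56}.

Key observation: t_0 = -\frac{5}{4} here, and the two k-th powers (prefactor -5/4) combine into one argument.
Adjacent-term ratio: r(k) = -1 * (k-5) (k+8) / [(k+14) (k+1)] - rational in k, leading ratio -1; with t_0 = -\frac{5}{4}, classification follows.


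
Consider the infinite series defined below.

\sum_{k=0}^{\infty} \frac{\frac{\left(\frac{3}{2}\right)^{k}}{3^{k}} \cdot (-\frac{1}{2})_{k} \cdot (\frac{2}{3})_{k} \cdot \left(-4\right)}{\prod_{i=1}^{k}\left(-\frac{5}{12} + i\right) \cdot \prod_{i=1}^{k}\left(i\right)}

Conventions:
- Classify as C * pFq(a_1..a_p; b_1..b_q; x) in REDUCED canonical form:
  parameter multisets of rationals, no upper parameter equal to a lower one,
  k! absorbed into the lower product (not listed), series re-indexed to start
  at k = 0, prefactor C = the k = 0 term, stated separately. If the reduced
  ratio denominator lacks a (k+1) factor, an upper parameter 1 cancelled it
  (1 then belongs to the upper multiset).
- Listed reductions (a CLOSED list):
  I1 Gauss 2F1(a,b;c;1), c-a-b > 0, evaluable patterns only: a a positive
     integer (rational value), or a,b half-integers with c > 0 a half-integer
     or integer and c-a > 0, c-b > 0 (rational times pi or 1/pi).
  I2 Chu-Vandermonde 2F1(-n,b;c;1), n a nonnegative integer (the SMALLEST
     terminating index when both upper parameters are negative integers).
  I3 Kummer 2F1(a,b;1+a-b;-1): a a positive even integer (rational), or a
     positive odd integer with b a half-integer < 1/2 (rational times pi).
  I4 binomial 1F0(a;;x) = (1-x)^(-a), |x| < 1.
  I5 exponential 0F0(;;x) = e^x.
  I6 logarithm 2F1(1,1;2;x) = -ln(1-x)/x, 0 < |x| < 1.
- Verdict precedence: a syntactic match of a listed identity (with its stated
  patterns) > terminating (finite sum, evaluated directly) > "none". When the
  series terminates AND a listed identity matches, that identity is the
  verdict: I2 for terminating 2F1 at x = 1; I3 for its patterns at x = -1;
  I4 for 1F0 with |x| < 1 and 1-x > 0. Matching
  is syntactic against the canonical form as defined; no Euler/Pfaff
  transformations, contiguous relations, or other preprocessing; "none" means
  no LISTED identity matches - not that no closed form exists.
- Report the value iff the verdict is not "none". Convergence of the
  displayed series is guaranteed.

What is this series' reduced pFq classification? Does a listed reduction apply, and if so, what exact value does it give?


Canonical form: C = -4 times 2F1 with upper {-\frac{1}{2}, \frac{2}{3}}, lower {\frac{7}{12}}, x = \frac{1}{2}. Verdict: none. No listed pattern accepts 2F1(-\frac{1}{2}, \frac{2}{3}; \frac{7}{12}; \frac{1}{2}).

Key step: from the first term -4: the two k-th powers (prefactor -4) combine into one argument.
Consecutive-term ratio: r(k) = \frac{1}{2} * (k-\frac{1}{2}) (k+\frac{2}{3}) / [(k+\frac{7}{12}) (k+1)] - rational in k, leading ratio \frac{1}{2}; with t_0 = -4, classification follows.


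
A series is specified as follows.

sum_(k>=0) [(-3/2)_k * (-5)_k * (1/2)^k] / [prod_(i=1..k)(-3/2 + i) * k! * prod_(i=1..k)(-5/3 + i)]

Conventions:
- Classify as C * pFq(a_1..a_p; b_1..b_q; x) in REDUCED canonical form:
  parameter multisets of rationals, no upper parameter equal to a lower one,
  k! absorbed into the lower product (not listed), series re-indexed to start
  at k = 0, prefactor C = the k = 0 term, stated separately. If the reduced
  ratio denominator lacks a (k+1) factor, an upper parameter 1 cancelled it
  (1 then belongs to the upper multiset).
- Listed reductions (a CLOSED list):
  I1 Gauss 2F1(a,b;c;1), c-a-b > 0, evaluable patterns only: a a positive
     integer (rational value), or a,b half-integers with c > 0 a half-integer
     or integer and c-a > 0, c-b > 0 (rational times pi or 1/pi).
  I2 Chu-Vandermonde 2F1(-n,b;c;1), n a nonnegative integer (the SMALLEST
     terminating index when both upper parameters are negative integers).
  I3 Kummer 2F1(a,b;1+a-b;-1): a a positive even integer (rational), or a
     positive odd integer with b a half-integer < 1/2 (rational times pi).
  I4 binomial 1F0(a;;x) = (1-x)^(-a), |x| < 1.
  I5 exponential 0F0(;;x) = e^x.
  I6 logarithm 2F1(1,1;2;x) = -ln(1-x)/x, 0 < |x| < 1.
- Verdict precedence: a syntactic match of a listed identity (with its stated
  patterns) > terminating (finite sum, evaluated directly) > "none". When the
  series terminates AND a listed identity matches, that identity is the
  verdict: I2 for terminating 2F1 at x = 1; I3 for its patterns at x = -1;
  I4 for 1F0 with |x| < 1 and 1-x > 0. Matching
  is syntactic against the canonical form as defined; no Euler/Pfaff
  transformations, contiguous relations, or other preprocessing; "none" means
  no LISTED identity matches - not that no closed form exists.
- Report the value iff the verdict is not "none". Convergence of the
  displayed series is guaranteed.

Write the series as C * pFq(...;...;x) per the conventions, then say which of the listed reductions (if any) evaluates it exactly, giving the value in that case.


Canonical form: C = 1 times 2F2 with upper {-5, -3/2}, lower {-2/3, -1/2}, x = 1/2. Verdict: terminating - upper parameter -5 makes this a finite sum (last index 5), evaluated exactly. Its exact value is 5274331/125440.

Structural cue: x = (1/2) and the lower running product (prefactor 1) is a rising factorial.
Ratio: r(k) = (1/2) * (k-5) (k-3/2) / [(k-2/3) (k-1/2) (k+1)] ; factor over Q: parameters, x = (1/2), and C = 1.


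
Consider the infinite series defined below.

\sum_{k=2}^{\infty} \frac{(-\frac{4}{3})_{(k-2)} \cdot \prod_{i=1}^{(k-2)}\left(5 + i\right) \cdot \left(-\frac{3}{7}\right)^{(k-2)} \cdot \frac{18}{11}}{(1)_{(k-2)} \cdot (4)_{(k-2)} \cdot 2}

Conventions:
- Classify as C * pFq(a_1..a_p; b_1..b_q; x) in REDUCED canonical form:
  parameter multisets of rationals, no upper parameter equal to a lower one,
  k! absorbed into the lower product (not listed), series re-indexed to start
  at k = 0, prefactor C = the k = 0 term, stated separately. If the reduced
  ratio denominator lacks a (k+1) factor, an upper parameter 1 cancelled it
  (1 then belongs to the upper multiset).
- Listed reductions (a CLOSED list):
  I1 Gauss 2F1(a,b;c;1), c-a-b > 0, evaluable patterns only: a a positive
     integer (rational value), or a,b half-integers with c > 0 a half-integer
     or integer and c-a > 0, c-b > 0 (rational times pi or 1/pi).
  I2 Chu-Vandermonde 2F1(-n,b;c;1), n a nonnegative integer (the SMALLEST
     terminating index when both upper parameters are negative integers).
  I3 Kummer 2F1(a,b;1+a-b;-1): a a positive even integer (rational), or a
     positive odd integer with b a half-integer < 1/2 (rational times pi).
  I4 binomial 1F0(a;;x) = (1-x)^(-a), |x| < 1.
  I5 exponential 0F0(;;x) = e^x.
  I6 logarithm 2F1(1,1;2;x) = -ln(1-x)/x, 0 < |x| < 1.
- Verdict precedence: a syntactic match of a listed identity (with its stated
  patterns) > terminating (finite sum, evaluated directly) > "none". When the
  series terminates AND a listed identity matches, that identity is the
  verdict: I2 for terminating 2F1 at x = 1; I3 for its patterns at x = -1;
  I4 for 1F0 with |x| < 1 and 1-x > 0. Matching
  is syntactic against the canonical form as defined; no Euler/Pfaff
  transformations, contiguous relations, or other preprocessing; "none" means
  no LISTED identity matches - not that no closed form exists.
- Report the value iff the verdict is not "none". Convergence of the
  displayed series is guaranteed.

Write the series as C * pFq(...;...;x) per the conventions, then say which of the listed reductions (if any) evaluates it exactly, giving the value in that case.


Canonical form: C = \frac{9}{11} times 2F1 with upper {-\frac{4}{3}, 6}, lower {4}, x = -\frac{3}{7}. Verdict: none. A 2F1 with upper {-\frac{4}{3}, 6} fits none of I1-I6 at x = -\frac{3}{7}; the sum runs forever.

Structural cue: x = -\frac{3}{7} and the constant factors (C = 9/11) combine into one prefactor.
Term ratio: r(k) = -\frac{3}{7} * (k-\frac{4}{3}) (k+6) / [(k+4) (k+1)] - rational in k. x = -\frac{3}{7}; t_0 = \frac{9}{11}; negate the roots.


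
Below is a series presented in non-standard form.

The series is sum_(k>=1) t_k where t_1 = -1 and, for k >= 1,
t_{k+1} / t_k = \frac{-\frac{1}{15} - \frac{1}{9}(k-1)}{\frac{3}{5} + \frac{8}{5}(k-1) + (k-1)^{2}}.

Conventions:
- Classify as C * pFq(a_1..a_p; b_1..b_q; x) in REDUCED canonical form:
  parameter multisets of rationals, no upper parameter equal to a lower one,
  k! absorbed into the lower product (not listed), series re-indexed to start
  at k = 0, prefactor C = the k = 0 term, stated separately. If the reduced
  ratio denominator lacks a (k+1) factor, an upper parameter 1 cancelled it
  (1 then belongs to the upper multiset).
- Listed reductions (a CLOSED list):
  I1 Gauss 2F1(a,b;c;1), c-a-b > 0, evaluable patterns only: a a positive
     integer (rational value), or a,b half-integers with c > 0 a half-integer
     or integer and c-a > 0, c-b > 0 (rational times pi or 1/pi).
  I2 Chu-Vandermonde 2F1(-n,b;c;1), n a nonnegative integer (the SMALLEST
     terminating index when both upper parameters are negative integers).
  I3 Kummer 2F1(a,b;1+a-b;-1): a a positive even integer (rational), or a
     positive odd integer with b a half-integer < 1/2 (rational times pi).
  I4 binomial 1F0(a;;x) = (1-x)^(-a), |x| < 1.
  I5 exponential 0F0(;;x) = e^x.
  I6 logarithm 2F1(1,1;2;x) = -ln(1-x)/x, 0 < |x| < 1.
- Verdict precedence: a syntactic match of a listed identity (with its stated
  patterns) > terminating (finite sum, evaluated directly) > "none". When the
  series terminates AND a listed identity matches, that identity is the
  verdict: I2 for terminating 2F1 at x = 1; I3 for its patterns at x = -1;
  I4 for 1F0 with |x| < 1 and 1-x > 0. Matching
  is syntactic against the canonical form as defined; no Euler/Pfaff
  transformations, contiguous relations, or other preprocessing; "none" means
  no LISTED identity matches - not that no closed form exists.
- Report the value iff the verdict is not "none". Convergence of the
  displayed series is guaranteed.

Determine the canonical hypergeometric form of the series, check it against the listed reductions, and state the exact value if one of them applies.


Classification (C = -1): 0F0 with upper {-}, lower {-}, argument x = -\frac{1}{9}. Verdict: the I5 exponential reduction matches (the 0F0 exponential series at x = -\frac{1}{9}). Exact value: \left(-1\right) \cdot e^{-\frac{1}{9}}.

First insight: t_0 = -1 here, and the parameter 3/5 appears in both the upper and lower lists and cancels.
Ratio: r(k) = -\frac{1}{9} * 1 / [(k+1)] - rational; roots negated = parameters, x = -\frac{1}{9}, C = -1.


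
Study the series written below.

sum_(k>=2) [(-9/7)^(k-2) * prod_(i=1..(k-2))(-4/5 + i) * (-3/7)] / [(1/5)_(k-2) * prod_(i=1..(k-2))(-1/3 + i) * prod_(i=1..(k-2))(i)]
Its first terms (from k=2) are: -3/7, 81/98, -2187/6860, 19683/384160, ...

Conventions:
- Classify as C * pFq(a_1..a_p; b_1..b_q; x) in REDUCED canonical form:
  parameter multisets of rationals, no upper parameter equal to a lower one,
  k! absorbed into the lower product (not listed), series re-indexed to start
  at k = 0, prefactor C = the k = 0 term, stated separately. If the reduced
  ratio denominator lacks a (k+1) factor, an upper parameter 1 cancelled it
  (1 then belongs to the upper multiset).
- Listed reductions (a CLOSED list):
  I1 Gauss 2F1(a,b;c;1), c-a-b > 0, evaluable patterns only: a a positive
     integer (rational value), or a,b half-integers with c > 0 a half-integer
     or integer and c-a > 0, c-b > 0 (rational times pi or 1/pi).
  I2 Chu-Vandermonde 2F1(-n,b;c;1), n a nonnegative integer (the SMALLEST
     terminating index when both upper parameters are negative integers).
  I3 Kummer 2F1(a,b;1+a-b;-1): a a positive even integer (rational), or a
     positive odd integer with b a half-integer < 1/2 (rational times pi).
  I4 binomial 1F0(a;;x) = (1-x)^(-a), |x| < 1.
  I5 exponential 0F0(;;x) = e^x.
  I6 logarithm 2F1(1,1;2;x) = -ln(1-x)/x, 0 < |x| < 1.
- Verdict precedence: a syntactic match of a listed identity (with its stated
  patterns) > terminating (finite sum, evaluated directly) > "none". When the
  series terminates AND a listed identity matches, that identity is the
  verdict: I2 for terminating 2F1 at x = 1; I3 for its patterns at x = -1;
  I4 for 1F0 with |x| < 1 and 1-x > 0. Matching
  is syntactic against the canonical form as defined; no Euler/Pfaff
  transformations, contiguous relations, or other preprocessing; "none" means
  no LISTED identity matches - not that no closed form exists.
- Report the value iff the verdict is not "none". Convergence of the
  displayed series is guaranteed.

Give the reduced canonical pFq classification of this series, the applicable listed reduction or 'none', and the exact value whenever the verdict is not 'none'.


Canonical form: C = -3/7 times 0F1 with upper {-}, lower {2/3}, x = -9/7. Verdict: none here - no I1-I6 shape fits x = -9/7 with lower {2/3}.

Key observation: t_0 being -3/7, the parameter 1/5 appears in both the upper and lower lists and cancels.
Term ratio: r(k) = (-9/7) * 1 / [(k+2/3) (k+1)] - rational in k, leading ratio (-9/7); with t_0 = -3/7, classification follows.


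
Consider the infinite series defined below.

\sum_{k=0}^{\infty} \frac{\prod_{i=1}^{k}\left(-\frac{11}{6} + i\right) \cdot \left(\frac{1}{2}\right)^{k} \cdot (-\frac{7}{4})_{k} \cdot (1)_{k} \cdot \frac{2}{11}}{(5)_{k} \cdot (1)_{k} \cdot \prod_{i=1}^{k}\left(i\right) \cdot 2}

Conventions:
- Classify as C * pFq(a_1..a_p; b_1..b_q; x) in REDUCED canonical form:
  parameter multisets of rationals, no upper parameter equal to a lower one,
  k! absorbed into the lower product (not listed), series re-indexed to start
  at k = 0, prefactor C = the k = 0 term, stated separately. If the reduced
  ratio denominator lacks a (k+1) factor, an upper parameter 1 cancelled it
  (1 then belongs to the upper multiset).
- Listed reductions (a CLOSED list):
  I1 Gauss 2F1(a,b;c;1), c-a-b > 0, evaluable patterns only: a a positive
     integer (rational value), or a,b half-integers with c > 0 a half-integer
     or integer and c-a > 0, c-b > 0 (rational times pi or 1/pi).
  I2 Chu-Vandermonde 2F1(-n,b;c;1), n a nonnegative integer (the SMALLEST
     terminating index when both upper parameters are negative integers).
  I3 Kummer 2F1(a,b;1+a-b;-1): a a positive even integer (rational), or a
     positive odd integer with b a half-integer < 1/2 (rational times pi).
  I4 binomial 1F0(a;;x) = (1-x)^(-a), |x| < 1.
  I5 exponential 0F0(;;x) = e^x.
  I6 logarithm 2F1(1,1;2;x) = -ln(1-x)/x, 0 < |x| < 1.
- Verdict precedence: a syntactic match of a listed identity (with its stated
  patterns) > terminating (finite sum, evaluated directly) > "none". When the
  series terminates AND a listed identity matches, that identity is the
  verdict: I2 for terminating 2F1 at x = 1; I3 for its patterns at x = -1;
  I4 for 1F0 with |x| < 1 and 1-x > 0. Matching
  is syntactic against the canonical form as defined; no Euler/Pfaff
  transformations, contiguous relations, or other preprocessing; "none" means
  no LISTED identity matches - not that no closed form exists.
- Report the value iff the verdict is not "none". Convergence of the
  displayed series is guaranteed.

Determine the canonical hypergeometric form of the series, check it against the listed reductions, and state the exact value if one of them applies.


The tell: with t_0 = \frac{1}{11}, the product of the first k integers (C = 1/11, x = 1/2) is k!.
Step ratio: r(k) = \frac{1}{2} * (k-\frac{7}{4}) (k-\frac{5}{6}) / [(k+5) (k+1)] - rational; roots negated = parameters, x = \frac{1}{2}, C = \frac{1}{11}.

Canonical form: C = \frac{1}{11} times 2F1 with upper {-\frac{7}{4}, -\frac{5}{6}}, lower {5}, x = \frac{1}{2}. Verdict: no listed reduction: x = \frac{1}{2} and upper {-\frac{7}{4}, -\frac{5}{6}} fail every I1-I6 pattern.


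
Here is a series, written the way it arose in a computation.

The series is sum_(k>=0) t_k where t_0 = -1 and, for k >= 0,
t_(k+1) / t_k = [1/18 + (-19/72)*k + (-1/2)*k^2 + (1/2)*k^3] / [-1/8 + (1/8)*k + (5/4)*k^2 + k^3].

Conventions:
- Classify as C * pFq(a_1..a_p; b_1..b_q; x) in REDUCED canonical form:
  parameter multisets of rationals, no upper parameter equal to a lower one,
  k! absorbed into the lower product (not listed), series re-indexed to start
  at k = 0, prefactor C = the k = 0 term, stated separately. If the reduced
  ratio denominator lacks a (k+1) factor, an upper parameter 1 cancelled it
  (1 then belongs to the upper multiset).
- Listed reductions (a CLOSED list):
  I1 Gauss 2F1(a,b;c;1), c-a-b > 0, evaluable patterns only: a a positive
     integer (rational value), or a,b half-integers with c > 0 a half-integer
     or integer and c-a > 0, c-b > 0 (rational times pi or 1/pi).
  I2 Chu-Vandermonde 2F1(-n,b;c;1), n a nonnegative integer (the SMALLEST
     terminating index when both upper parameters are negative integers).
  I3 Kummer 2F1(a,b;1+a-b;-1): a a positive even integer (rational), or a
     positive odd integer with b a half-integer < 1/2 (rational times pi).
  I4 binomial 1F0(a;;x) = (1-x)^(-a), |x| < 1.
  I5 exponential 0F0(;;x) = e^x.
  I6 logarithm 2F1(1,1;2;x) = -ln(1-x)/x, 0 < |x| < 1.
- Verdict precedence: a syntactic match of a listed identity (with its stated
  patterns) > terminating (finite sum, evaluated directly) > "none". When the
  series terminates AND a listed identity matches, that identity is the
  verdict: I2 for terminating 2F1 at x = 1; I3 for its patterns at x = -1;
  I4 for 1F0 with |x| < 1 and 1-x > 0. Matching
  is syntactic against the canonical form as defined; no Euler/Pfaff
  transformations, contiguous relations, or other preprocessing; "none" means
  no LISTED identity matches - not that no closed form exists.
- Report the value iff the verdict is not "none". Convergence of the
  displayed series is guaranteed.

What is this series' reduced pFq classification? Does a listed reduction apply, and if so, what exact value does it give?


Reduced: x = 1/2, 2F1, upper = {-4/3, -1/6}, lower = {-1/4}, C = -1. Verdict: no listed reduction: x = 1/2 and upper {-4/3, -1/6} fail every I1-I6 pattern.

Key observation: from the first term -1: roots of the ratio polynomials (prefactor -1) are the negated parameters.
Term ratio: r(k) = (1/2) * (k-4/3) (k-1/6) / [(k-1/4) (k+1)] ; factor over Q: parameters, x = (1/2), and C = -1.


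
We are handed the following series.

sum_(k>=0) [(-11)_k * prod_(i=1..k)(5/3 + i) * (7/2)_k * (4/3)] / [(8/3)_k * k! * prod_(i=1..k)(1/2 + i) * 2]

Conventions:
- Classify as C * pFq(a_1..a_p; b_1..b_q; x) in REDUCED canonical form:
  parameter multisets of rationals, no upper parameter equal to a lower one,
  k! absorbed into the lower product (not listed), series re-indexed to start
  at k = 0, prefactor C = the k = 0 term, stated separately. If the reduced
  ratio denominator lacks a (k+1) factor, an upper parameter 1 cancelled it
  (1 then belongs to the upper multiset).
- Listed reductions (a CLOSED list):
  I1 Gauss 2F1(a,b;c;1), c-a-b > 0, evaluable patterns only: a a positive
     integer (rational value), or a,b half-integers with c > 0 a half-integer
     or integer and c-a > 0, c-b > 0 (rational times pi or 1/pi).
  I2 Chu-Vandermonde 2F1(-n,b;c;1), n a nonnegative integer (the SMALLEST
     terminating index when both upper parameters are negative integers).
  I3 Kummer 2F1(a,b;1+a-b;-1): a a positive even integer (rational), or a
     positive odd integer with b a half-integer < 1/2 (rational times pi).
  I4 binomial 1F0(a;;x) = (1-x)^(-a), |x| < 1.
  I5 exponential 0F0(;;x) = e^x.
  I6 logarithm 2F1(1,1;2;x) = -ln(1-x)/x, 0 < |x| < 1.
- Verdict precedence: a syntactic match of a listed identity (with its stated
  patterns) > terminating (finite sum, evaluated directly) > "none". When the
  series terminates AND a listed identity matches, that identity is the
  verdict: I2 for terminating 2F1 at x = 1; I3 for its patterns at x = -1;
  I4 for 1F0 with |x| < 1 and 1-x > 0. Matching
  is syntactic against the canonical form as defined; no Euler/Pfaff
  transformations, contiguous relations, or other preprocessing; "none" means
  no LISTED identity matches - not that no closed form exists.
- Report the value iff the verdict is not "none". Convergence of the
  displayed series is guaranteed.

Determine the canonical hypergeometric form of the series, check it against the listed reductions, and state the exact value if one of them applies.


Key observation: t_0 = 2/3 here, and the running product (C = 2/3) telescopes to a rising factorial.
Step ratio: r(k) = 1 * (k-11) (k+7/2) / [(k+3/2) (k+1)] - poly over poly, x = 1 from leading terms; C = 2/3 at k = 0.

x = 1 here; the reduced form reads 2F1, upper {-11, 7/2}, lower {3/2}, C = 2/3. Verdict: the Chu-Vandermonde identity I2 applies (terminating 2F1 at x = 1 with n = 11, b = 7/2, c = 3/2). Sum: 0.


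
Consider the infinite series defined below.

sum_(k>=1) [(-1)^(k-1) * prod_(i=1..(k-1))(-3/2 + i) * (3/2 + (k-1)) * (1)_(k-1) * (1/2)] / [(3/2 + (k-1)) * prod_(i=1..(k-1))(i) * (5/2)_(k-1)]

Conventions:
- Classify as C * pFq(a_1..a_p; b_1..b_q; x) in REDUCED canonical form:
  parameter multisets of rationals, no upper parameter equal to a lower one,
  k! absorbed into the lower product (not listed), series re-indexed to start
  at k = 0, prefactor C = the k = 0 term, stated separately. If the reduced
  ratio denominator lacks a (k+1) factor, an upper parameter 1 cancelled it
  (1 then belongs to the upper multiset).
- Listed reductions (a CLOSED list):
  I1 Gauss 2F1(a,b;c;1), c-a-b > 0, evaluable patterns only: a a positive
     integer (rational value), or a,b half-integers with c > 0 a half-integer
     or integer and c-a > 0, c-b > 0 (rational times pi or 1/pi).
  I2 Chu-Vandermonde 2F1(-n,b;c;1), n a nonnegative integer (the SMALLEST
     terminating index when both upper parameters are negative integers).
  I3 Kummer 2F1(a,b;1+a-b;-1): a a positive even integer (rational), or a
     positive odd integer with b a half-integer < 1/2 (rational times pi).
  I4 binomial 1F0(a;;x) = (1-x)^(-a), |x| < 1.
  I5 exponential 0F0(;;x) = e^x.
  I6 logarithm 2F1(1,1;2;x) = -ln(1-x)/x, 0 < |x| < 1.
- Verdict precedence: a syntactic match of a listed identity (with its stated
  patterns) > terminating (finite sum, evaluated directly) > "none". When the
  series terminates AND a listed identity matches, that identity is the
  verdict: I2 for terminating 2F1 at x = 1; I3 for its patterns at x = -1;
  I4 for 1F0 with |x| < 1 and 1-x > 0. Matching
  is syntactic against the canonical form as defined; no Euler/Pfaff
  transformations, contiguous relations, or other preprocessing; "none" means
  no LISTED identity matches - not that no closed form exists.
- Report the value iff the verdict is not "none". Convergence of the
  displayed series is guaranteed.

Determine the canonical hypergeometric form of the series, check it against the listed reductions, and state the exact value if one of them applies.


At argument -1: a 2F1 with upper {-1/2, 1}, lower {5/2}, scaled by C = 1/2. Verdict: Kummer's theorem (I3) applies (x = -1; c = 5/2 equals 1+a-b for upper {-1/2, 1}: listed pattern). Sum: (3/16) * pi.

Structural cue: t_0 being 1/2, striking the common factor k + 3/2 reduces the term (C = 1/2, x = -1).
Adjacent-term ratio: r(k) = (-1) * (k-1/2) (k+1) / [(k+5/2) (k+1)] - rational; roots negated = parameters, x = (-1), C = 1/2.


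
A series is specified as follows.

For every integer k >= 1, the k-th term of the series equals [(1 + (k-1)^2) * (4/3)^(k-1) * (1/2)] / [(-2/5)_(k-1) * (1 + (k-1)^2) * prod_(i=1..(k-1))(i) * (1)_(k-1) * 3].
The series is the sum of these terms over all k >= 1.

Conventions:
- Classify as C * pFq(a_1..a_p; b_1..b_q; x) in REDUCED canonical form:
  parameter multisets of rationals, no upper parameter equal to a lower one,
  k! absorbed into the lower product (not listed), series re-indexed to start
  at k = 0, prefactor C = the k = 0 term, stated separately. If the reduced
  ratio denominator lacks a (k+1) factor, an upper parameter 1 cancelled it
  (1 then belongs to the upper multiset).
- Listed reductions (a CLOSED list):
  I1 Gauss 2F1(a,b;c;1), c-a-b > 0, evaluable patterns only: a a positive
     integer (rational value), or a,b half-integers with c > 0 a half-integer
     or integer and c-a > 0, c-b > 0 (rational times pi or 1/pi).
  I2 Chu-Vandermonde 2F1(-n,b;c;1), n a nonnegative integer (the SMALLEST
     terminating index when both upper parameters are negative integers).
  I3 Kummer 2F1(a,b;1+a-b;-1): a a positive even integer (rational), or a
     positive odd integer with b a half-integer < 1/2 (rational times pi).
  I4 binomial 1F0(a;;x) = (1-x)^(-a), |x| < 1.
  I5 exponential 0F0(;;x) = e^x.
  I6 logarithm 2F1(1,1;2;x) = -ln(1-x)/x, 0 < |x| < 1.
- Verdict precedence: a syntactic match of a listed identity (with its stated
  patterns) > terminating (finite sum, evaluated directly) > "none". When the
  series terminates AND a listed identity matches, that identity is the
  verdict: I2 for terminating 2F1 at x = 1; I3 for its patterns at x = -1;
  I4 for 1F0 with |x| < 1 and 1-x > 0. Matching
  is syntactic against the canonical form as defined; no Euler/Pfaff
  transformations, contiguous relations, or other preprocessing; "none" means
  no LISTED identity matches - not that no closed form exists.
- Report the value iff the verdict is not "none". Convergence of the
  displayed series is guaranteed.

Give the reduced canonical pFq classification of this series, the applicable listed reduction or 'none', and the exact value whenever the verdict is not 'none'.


The series (x = 4/3) is 0F2: upper {-}, lower {-2/5, 1}, prefactor 1/6. Verdict: none (x = 4/3): each listed identity misses the multisets {-} ; {-2/5, 1}.

Structural cue: with t_0 = 1/6, the product of the first k integers (C = 1/6, x = 4/3) is k!.
Step ratio: r(k) = (4/3) * 1 / [(k-2/5) (k+1) (k+1)] ; factor over Q: parameters, x = (4/3), and C = 1/6.
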